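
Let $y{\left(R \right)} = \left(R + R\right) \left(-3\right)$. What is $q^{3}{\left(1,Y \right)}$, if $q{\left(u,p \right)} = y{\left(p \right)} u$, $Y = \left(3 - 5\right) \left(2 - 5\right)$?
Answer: $-46656$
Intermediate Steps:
$y{\left(R \right)} = - 6 R$ ($y{\left(R \right)} = 2 R \left(-3\right) = - 6 R$)
$Y = 6$ ($Y = \left(-2\right) \left(-3\right) = 6$)
$q{\left(u,p \right)} = - 6 p u$
$q^{3}{\left(1,Y \right)} = \left(\left(-6\right) 6 \cdot 1\right)^{3} = \left(-36\right)^{3} = -46656$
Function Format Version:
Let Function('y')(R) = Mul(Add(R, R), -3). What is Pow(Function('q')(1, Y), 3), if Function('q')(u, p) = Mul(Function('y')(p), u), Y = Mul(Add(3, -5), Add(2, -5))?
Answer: -46656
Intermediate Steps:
Function('y')(R) = Mul(-6, R) (Function('y')(R) = Mul(Mul(2, R), -3) = Mul(-6, R))
Y = 6 (Y = Mul(-2, -3) = 6)
Function('q')(u, p) = Mul(-6, p, u) (Function('q')(u, p) = Mul(Mul(-6, p), u) = Mul(-6, p, u))
Pow(Function('q')(1, Y), 3) = Pow(Mul(-6, 6, 1), 3) = Pow(-36, 3) = -46656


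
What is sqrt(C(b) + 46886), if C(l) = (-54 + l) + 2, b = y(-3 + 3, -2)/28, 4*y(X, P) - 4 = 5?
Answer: sqrt(36717919)/28 ≈ 216.41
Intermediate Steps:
y(X, P) = 9/4 (y(X, P) = 1 + (1/4)*5 = 1 + 5/4 = 9/4)
b = 9/112 (b = (9/4)/28 = (9/4)*(1/28) = 9/112 ≈ 0.080357)
C(l) = -52 + l
sqrt(C(b) + 46886) = sqrt((-52 + 9/112) + 46886) = sqrt(-5815/112 + 46886) = sqrt(5245417/112) = sqrt(36717919)/28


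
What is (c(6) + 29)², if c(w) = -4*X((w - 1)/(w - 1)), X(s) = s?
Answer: 625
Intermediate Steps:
c(w) = -4 (c(w) = -4*(w - 1)/(w - 1) = -4*(-1 + w)/(-1 + w) = -4*1 = -4)
(c(6) + 29)² = (-4 + 29)² = 25² = 625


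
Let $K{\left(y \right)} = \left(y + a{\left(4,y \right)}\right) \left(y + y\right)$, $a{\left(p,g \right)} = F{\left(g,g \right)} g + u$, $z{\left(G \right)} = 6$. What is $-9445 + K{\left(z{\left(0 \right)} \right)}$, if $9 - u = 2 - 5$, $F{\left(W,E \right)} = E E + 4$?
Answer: $-6349$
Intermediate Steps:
$F{\left(W,E \right)} = 4 + E^{2}$ ($F{\left(W,E \right)} = E^{2} + 4 = 4 + E^{2}$)
$u = 12$ ($u = 9 - \left(2 - 5\right) = 9 - -3 = 9 + 3 = 12$)
$a{\left(p,g \right)} = 12 + g \left(4 + g^{2}\right)$ ($a{\left(p,g \right)} = \left(4 + g^{2}\right) g + 12 = g \left(4 + g^{2}\right) + 12 = 12 + g \left(4 + g^{2}\right)$)
$K{\left(y \right)} = 2 y \left(12 + y + y \left(4 + y^{2}\right)\right)$ ($K{\left(y \right)} = \left(y + \left(12 + y \left(4 + y^{2}\right)\right)\right) \left(y + y\right) = \left(12 + y + y \left(4 + y^{2}\right)\right) 2 y = 2 y \left(12 + y + y \left(4 + y^{2}\right)\right)$)
$-9445 + K{\left(z{\left(0 \right)} \right)} = -9445 + 2 \cdot 6 \left(12 + 6^{3} + 5 \cdot 6\right) = -9445 + 2 \cdot 6 \left(12 + 216 + 30\right) = -9445 + 2 \cdot 6 \cdot 258 = -9445 + 3096 = -6349$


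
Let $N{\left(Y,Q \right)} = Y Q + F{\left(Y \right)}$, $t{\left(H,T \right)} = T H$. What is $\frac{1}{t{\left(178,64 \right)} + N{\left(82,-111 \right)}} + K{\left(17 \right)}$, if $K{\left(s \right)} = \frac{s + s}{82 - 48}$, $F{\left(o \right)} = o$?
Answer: $\frac{2373}{2372} \approx 1.0004$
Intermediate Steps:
$t{\left(H,T \right)} = H T$
$K{\left(s \right)} = \frac{s}{17}$ ($K{\left(s \right)} = \frac{2 s}{34} = 2 s \frac{1}{34} = \frac{s}{17}$)
$N{\left(Y,Q \right)} = Y + Q Y$ ($N{\left(Y,Q \right)} = Y Q + Y = Q Y + Y = Y + Q Y$)
$\frac{1}{t{\left(178,64 \right)} + N{\left(82,-111 \right)}} + K{\left(17 \right)} = \frac{1}{178 \cdot 64 + 82 \left(1 - 111\right)} + \frac{1}{17} \cdot 17 = \frac{1}{11392 + 82 \left(-110\right)} + 1 = \frac{1}{11392 - 9020} + 1 = \frac{1}{2372} + 1 = \frac{2373}{2372}$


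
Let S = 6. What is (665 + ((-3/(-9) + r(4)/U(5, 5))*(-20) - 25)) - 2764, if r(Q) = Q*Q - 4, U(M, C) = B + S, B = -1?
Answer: -6536/3 ≈ -2178.7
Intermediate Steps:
U(M, C) = 5 (U(M, C) = -1 + 6 = 5)
r(Q) = -4 + Q**2 (r(Q) = Q**2 - 4 = -4 + Q**2)
(665 + ((-3/(-9) + r(4)/U(5, 5))*(-20) - 25)) - 2764 = (665 + ((-3/(-9) + (-4 + 4**2)/5)*(-20) - 25)) - 2764 = (665 + ((-3*(-1/9) + (-4 + 16)*(1/5))*(-20) - 25)) - 2764 = (665 + ((1/3 + 12*(1/5))*(-20) - 25)) - 2764 = (665 + ((1/3 + 12/5)*(-20) - 25)) - 2764 = (665 + ((41/15)*(-20) - 25)) - 2764 = (665 + (-164/3 - 25)) - 2764 = (665 - 239/3) - 2764 = 1756/3 - 2764 = -6536/3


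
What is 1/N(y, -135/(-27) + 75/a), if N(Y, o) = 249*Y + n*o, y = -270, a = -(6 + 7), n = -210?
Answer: -13/871890 ≈ -1.4910e-5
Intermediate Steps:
a = -13 (a = -1*13 = -13)
N(Y, o) = -210*o + 249*Y (N(Y, o) = 249*Y - 210*o = -210*o + 249*Y)
1/N(y, -135/(-27) + 75/a) = 1/(-210*(-135/(-27) + 75/(-13)) + 249*(-270)) = 1/(-210*(-135*(-1/27) + 75*(-1/13)) - 67230) = 1/(-210*(5 - 75/13) - 67230) = 1/(-210*(-10/13) - 67230) = 1/(2100/13 - 67230) = 1/(-871890/13) = -13/871890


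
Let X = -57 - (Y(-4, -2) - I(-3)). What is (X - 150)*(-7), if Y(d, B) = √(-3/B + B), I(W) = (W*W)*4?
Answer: 1197 + 7*I*√2/2 ≈ 1197.0 + 4.9497*I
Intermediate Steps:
I(W) = 4*W² (I(W) = W²*4 = 4*W²)
Y(d, B) = √(B - 3/B)
X = -21 - I*√2/2 (X = -57 - (√(-2 - 3/(-2)) - 4*(-3)²) = -57 - (√(-2 - 3*(-½)) - 4*9) = -57 - (√(-2 + 3/2) - 1*36) = -57 - (√(-½) - 36) = -57 - (I*√2/2 - 36) = -57 - (-36 + I*√2/2) = -57 + (36 - I*√2/2) = -21 - I*√2/2 ≈ -21.0 - 0.70711*I)
(X - 150)*(-7) = ((-21 - I*√2/2) - 150)*(-7) = (-171 - I*√2/2)*(-7) = 1197 + 7*I*√2/2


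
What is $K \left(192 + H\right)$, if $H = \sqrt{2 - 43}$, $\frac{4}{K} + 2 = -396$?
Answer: $- \frac{384}{199} - \frac{2 i \sqrt{41}}{199} \approx -1.9296 - 0.064353 i$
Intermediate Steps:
$K = - \frac{2}{199}$ ($K = \frac{4}{-2 - 396} = \frac{4}{-398} = 4 \left(- \frac{1}{398}\right) = - \frac{2}{199} \approx -0.01005$)
$H = i \sqrt{41}$ ($H = \sqrt{-41} = i \sqrt{41} \approx 6.4031 i$)
$K \left(192 + H\right) = - \frac{2 \left(192 + i \sqrt{41}\right)}{199} = - \frac{384}{199} - \frac{2 i \sqrt{41}}{199}$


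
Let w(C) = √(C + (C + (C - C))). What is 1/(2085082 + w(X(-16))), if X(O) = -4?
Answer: 1042541/2173783473366 - I*√2/2173783473366 ≈ 4.796e-7 - 6.5058e-13*I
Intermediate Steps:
w(C) = √2*√C (w(C) = √(C + (C + 0)) = √(C + C) = √(2*C) = √2*√C)
1/(2085082 + w(X(-16))) = 1/(2085082 + √2*√(-4)) = 1/(2085082 + √2*(2*I)) = 1/(2085082 + 2*I*√2)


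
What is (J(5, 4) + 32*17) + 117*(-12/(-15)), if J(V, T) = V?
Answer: 3213/5 ≈ 642.60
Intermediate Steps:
(J(5, 4) + 32*17) + 117*(-12/(-15)) = (5 + 32*17) + 117*(-12/(-15)) = (5 + 544) + 117*(-12*(-1/15)) = 549 + 117*(4/5) = 549 + 468/5 = 3213/5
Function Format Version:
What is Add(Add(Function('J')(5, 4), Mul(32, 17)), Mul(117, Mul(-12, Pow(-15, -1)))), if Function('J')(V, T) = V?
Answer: Rational(3213, 5) ≈ 642.60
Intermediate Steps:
Add(Add(Function('J')(5, 4), Mul(32, 17)), Mul(117, Mul(-12, Pow(-15, -1)))) = Add(Add(5, Mul(32, 17)), Mul(117, Mul(-12, Pow(-15, -1)))) = Add(Add(5, 544), Mul(117, Mul(-12, Rational(-1, 15)))) = Add(549, Mul(117, Rational(4, 5))) = Add(549, Rational(468, 5)) = Rational(3213, 5)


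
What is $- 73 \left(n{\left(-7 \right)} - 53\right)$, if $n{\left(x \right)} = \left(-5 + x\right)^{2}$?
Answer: $-6643$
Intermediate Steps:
$- 73 \left(n{\left(-7 \right)} - 53\right) = - 73 \left(\left(-5 - 7\right)^{2} - 53\right) = - 73 \left(\left(-12\right)^{2} - 53\right) = - 73 \left(144 - 53\right) = \left(-73\right) 91 = -6643$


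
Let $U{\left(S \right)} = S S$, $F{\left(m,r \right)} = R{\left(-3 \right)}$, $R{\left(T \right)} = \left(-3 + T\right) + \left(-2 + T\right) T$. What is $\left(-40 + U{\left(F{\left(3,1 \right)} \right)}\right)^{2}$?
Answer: $1681$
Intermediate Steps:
$R{\left(T \right)} = -3 + T + T \left(-2 + T\right)$ ($R{\left(T \right)} = \left(-3 + T\right) + T \left(-2 + T\right) = -3 + T + T \left(-2 + T\right)$)
$F{\left(m,r \right)} = 9$ ($F{\left(m,r \right)} = -3 + \left(-3\right)^{2} - -3 = -3 + 9 + 3 = 9$)
$U{\left(S \right)} = S^{2}$
$\left(-40 + U{\left(F{\left(3,1 \right)} \right)}\right)^{2} = \left(-40 + 9^{2}\right)^{2} = \left(-40 + 81\right)^{2} = 41^{2} = 1681$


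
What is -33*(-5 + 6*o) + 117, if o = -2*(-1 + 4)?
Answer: 1470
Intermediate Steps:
o = -6 (o = -2*3 = -6)
-33*(-5 + 6*o) + 117 = -33*(-5 + 6*(-6)) + 117 = -33*(-5 - 36) + 117 = -33*(-41) + 117 = 1353 + 117 = 1470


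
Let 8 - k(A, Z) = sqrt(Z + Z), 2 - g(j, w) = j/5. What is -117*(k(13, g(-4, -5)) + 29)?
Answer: -4329 + 234*sqrt(35)/5 ≈ -4052.1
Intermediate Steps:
g(j, w) = 2 - j/5
k(A, Z) = 8 - sqrt(2)*sqrt(Z) (k(A, Z) = 8 - sqrt(Z + Z) = 8 - sqrt(2*Z) = 8 - sqrt(2)*sqrt(Z))
-117*(k(13, g(-4, -5)) + 29) = -117*((8 - sqrt(2)*sqrt(2 - 1/5*(-4))) + 29) = -117*((8 - sqrt(2)*sqrt(2 + 4/5)) + 29) = -117*((8 - sqrt(2)*sqrt(14/5)) + 29) = -117*((8 - sqrt(2)*sqrt(70)/5) + 29) = -117*((8 - 2*sqrt(35)/5) + 29) = -117*(37 - 2*sqrt(35)/5) = -4329 + 234*sqrt(35)/5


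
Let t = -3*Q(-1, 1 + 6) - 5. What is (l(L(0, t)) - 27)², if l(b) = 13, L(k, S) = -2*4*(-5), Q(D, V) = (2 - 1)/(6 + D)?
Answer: 196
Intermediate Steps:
Q(D, V) = 1/(6 + D)
t = -28/5 (t = -3/(6 - 1) - 5 = -3/5 - 5 = -3*⅕ - 5 = -⅗ - 5 = -28/5 ≈ -5.6000)
L(k, S) = 40 (L(k, S) = -8*(-5) = 40)
(l(L(0, t)) - 27)² = (13 - 27)² = (-14)² = 196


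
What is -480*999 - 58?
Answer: -479578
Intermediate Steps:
-480*999 - 58 = -479520 - 58 = -479578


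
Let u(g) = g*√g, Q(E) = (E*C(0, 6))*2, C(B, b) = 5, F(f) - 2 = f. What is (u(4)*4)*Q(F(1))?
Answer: 960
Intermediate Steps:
F(f) = 2 + f
Q(E) = 10*E (Q(E) = (E*5)*2 = (5*E)*2 = 10*E)
u(g) = g^(3/2)
(u(4)*4)*Q(F(1)) = (4^(3/2)*4)*(10*(2 + 1)) = (8*4)*(10*3) = 32*30 = 960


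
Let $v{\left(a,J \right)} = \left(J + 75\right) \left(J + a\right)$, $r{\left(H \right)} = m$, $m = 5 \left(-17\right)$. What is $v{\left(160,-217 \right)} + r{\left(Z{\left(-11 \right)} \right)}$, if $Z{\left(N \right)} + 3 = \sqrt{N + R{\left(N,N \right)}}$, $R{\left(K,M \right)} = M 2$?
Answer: $8009$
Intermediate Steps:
$R{\left(K,M \right)} = 2 M$
$Z{\left(N \right)} = -3 + \sqrt{3} \sqrt{N}$ ($Z{\left(N \right)} = -3 + \sqrt{N + 2 N} = -3 + \sqrt{3 N} = -3 + \sqrt{3} \sqrt{N}$)
$m = -85$
$r{\left(H \right)} = -85$
$v{\left(a,J \right)} = \left(75 + J\right) \left(J + a\right)$
$v{\left(160,-217 \right)} + r{\left(Z{\left(-11 \right)} \right)} = \left(\left(-217\right)^{2} + 75 \left(-217\right) + 75 \cdot 160 - 34720\right) - 85 = \left(47089 - 16275 + 12000 - 34720\right) - 85 = 8094 - 85 = 8009$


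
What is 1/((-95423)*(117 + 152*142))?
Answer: -1/2070774523 ≈ -4.8291e-10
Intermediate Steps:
1/((-95423)*(117 + 152*142)) = -1/(95423*(117 + 21584)) = -1/95423/21701 = -1/95423*1/21701 = -1/2070774523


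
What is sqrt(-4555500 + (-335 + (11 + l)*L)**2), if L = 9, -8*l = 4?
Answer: I*sqrt(17990639)/2 ≈ 2120.8*I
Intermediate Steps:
l = -1/2 (l = -1/8*4 = -1/2 ≈ -0.50000)
sqrt(-4555500 + (-335 + (11 + l)*L)**2) = sqrt(-4555500 + (-335 + (11 - 1/2)*9)**2) = sqrt(-4555500 + (-335 + (21/2)*9)**2) = sqrt(-4555500 + (-335 + 189/2)**2) = sqrt(-4555500 + (-481/2)**2) = sqrt(-4555500 + 231361/4) = sqrt(-17990639/4) = I*sqrt(17990639)/2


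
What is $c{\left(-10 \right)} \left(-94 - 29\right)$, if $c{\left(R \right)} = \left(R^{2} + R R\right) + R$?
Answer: $-23370$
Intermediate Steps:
$c{\left(R \right)} = R + 2 R^{2}$ ($c{\left(R \right)} = \left(R^{2} + R^{2}\right) + R = 2 R^{2} + R = R + 2 R^{2}$)
$c{\left(-10 \right)} \left(-94 - 29\right) = - 10 \left(1 + 2 \left(-10\right)\right) \left(-94 - 29\right) = - 10 \left(1 - 20\right) \left(-94 - 29\right) = \left(-10\right) \left(-19\right) \left(-123\right) = 190 \left(-123\right) = -23370$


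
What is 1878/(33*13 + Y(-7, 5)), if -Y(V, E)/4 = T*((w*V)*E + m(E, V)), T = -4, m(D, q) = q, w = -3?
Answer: 1878/1997 ≈ 0.94041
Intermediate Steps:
Y(V, E) = 16*V - 48*E*V (Y(V, E) = -(-16)*((-3*V)*E + V) = -(-16)*(-3*E*V + V) = -(-16)*(V - 3*E*V) = -4*(-4*V + 12*E*V) = 16*V - 48*E*V)
1878/(33*13 + Y(-7, 5)) = 1878/(33*13 + 16*(-7)*(1 - 3*5)) = 1878/(429 + 16*(-7)*(1 - 15)) = 1878/(429 + 16*(-7)*(-14)) = 1878/(429 + 1568) = 1878/1997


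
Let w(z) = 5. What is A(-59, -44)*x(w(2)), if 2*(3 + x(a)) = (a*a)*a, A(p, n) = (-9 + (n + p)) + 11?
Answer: -12019/2 ≈ -6009.5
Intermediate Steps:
A(p, n) = 2 + n + p (A(p, n) = (-9 + n + p) + 11 = 2 + n + p)
x(a) = -3 + a³/2 (x(a) = -3 + ((a*a)*a)/2 = -3 + (a²*a)/2 = -3 + a³/2)
A(-59, -44)*x(w(2)) = (2 - 44 - 59)*(-3 + (½)*5³) = -101*(-3 + (½)*125) = -101*(-3 + 125/2) = -101*119/2 = -12019/2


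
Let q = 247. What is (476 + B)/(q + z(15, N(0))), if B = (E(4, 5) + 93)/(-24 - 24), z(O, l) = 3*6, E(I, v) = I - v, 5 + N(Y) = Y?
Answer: 5689/3180 ≈ 1.7890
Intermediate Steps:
N(Y) = -5 + Y
z(O, l) = 18
B = -23/12 (B = ((4 - 1*5) + 93)/(-24 - 24) = ((4 - 5) + 93)/(-48) = (-1 + 93)*(-1/48) = 92*(-1/48) = -23/12 ≈ -1.9167)
(476 + B)/(q + z(15, N(0))) = (476 - 23/12)/(247 + 18) = (5689/12)/265 = (5689/12)*(1/265) = 5689/3180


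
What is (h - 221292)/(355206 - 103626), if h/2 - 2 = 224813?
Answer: 114169/125790 ≈ 0.90762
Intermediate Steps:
h = 449630 (h = 4 + 2*224813 = 4 + 449626 = 449630)
(h - 221292)/(355206 - 103626) = (449630 - 221292)/(355206 - 103626) = 228338/251580 = 228338*(1/251580) = 114169/125790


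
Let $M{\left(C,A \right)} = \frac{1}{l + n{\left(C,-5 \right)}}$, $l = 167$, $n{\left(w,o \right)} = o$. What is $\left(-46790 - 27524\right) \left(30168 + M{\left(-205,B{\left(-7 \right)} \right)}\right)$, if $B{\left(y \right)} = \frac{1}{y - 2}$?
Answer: $- \frac{181594322069}{81} \approx -2.2419 \cdot 10^{9}$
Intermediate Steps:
$B{\left(y \right)} = \frac{1}{-2 + y}$
$M{\left(C,A \right)} = \frac{1}{162}$ ($M{\left(C,A \right)} = \frac{1}{167 - 5} = \frac{1}{162}$)
$\left(-46790 - 27524\right) \left(30168 + M{\left(-205,B{\left(-7 \right)} \right)}\right) = \left(-46790 - 27524\right) \left(30168 + \frac{1}{162}\right) = \left(-74314\right) \frac{4887217}{162} = - \frac{181594322069}{81}$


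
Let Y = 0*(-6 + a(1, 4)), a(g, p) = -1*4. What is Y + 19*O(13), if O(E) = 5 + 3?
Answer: 152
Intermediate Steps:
O(E) = 8
a(g, p) = -4
Y = 0 (Y = 0*(-6 - 4) = 0*(-10) = 0)
Y + 19*O(13) = 0 + 19*8 = 0 + 152 = 152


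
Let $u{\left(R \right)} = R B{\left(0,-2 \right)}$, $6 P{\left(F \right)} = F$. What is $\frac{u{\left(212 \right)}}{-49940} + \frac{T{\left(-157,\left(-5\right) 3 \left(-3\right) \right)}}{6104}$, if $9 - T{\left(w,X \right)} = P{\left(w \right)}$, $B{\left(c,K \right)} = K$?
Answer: $\frac{6516479}{457250640} \approx 0.014251$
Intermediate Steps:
$P{\left(F \right)} = \frac{F}{6}$
$T{\left(w,X \right)} = 9 - \frac{w}{6}$
$u{\left(R \right)} = - 2 R$ ($u{\left(R \right)} = R \left(-2\right) = - 2 R$)
$\frac{u{\left(212 \right)}}{-49940} + \frac{T{\left(-157,\left(-5\right) 3 \left(-3\right) \right)}}{6104} = \frac{\left(-2\right) 212}{-49940} + \frac{9 - - \frac{157}{6}}{6104} = \left(-424\right) \left(- \frac{1}{49940}\right) + \left(9 + \frac{157}{6}\right) \frac{1}{6104} = \frac{106}{12485} + \frac{211}{6} \cdot \frac{1}{6104} = \frac{106}{12485} + \frac{211}{36624} = \frac{6516479}{457250640}$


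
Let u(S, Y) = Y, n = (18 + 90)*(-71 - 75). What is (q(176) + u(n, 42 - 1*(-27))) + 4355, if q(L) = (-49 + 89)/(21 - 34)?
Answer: 57472/13 ≈ 4420.9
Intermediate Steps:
n = -15768 (n = 108*(-146) = -15768)
q(L) = -40/13 (q(L) = 40/(-13) = 40*(-1/13) = -40/13)
(q(176) + u(n, 42 - 1*(-27))) + 4355 = (-40/13 + (42 - 1*(-27))) + 4355 = (-40/13 + (42 + 27)) + 4355 = (-40/13 + 69) + 4355 = 857/13 + 4355 = 57472/13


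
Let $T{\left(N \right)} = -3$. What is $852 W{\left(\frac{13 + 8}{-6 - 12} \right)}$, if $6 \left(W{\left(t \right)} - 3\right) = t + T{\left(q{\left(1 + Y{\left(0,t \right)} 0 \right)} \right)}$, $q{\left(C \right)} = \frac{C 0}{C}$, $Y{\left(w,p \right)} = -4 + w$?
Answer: $\frac{5893}{3} \approx 1964.3$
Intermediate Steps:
$q{\left(C \right)} = 0$ ($q{\left(C \right)} = \frac{0}{C} = 0$)
$W{\left(t \right)} = \frac{5}{2} + \frac{t}{6}$ ($W{\left(t \right)} = 3 + \frac{t - 3}{6} = 3 + \frac{-3 + t}{6} = 3 + \left(- \frac{1}{2} + \frac{t}{6}\right) = \frac{5}{2} + \frac{t}{6}$)
$852 W{\left(\frac{13 + 8}{-6 - 12} \right)} = 852 \left(\frac{5}{2} + \frac{\left(13 + 8\right) \frac{1}{-6 - 12}}{6}\right) = 852 \left(\frac{5}{2} + \frac{21 \frac{1}{-18}}{6}\right) = 852 \left(\frac{5}{2} + \frac{21 \left(- \frac{1}{18}\right)}{6}\right) = 852 \left(\frac{5}{2} + \frac{1}{6} \left(- \frac{7}{6}\right)\right) = 852 \left(\frac{5}{2} - \frac{7}{36}\right) = 852 \cdot \frac{83}{36} = \frac{5893}{3}$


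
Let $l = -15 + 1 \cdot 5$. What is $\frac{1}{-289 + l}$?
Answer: $- \frac{1}{299} \approx -0.0033445$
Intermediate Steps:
$l = -10$ ($l = -15 + 5 = -10$)
$\frac{1}{-289 + l} = \frac{1}{-289 - 10} = \frac{1}{-299} = - \frac{1}{299}$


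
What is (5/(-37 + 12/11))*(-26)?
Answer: 286/79 ≈ 3.6203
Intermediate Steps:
(5/(-37 + 12/11))*(-26) = (5/(-395/11))*(-26) = -11/395*5*(-26) = -11/79*(-26) = 286/79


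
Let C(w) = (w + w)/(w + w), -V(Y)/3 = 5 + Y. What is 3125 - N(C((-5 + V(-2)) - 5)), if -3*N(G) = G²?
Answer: 9376/3 ≈ 3125.3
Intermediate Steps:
V(Y) = -15 - 3*Y (V(Y) = -3*(5 + Y) = -15 - 3*Y)
C(w) = 1 (C(w) = (2*w)/((2*w)) = (2*w)*(1/(2*w)) = 1)
N(G) = -G²/3
3125 - N(C((-5 + V(-2)) - 5)) = 3125 - (-1)*1²/3 = 3125 - (-1)/3 = 3125 - 1*(-⅓) = 3125 + ⅓ = 9376/3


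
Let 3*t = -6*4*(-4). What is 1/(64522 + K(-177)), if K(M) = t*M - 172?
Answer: 1/58686 ≈ 1.7040e-5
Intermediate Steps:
t = 32 (t = (-6*4*(-4))/3 = (-24*(-4))/3 = (⅓)*96 = 32)
K(M) = -172 + 32*M (K(M) = 32*M - 172 = -172 + 32*M)
1/(64522 + K(-177)) = 1/(64522 + (-172 + 32*(-177))) = 1/(64522 + (-172 - 5664)) = 1/(64522 - 5836) = 1/58686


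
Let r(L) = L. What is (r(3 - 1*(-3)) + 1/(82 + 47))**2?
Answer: 600625/16641 ≈ 36.093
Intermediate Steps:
(r(3 - 1*(-3)) + 1/(82 + 47))**2 = ((3 - 1*(-3)) + 1/(82 + 47))**2 = ((3 + 3) + 1/129)**2 = (6 + 1/129)**2 = (775/129)**2 = 600625/16641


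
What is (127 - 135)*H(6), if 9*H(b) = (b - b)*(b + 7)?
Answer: 0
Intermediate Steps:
H(b) = 0 (H(b) = ((b - b)*(b + 7))/9 = (0*(7 + b))/9 = (⅑)*0 = 0)
(127 - 135)*H(6) = (127 - 135)*0 = -8*0 = 0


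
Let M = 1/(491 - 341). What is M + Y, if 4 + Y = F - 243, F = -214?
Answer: -69149/150 ≈ -460.99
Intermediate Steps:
M = 1/150 ≈ 0.0066667
Y = -461 (Y = -4 + (-214 - 243) = -4 - 457 = -461)
M + Y = 1/150 - 461 = -69149/150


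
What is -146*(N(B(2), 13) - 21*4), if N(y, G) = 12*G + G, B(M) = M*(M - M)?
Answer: -12410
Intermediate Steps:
B(M) = 0 (B(M) = M*0 = 0)
N(y, G) = 13*G
-146*(N(B(2), 13) - 21*4) = -146*(13*13 - 21*4) = -146*(169 - 84) = -146*85 = -12410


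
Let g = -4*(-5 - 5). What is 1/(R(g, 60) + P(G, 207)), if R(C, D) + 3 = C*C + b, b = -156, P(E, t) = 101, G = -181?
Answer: 1/1542 ≈ 0.00064851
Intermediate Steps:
g = 40 (g = -4*(-10) = 40)
R(C, D) = -159 + C**2 (R(C, D) = -3 + (C*C - 156) = -3 + (C**2 - 156) = -3 + (-156 + C**2) = -159 + C**2)
1/(R(g, 60) + P(G, 207)) = 1/((-159 + 40**2) + 101) = 1/((-159 + 1600) + 101) = 1/(1441 + 101) = 1/1542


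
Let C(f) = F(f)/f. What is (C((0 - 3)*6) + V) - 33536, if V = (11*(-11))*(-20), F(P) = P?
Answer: -31115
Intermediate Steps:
C(f) = 1 (C(f) = f/f = 1)
V = 2420 (V = -121*(-20) = 2420)
(C((0 - 3)*6) + V) - 33536 = (1 + 2420) - 33536 = 2421 - 33536 = -31115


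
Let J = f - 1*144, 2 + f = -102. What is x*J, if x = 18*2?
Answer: -8928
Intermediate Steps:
f = -104 (f = -2 - 102 = -104)
J = -248 (J = -104 - 1*144 = -104 - 144 = -248)
x = 36
x*J = 36*(-248) = -8928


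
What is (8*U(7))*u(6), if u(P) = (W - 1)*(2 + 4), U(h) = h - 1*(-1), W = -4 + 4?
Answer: -384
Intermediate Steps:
W = 0
U(h) = 1 + h (U(h) = h + 1 = 1 + h)
u(P) = -6 (u(P) = (0 - 1)*(2 + 4) = -1*6 = -6)
(8*U(7))*u(6) = (8*(1 + 7))*(-6) = (8*8)*(-6) = 64*(-6) = -384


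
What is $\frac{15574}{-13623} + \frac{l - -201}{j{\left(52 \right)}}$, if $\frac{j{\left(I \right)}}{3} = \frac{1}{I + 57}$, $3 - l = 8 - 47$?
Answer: $\frac{120261893}{13623} \approx 8827.9$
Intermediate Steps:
$l = 42$ ($l = 3 - \left(8 - 47\right) = 3 - -39 = 3 + 39 = 42$)
$j{\left(I \right)} = \frac{3}{57 + I}$ ($j{\left(I \right)} = \frac{3}{I + 57} = \frac{3}{57 + I}$)
$\frac{15574}{-13623} + \frac{l - -201}{j{\left(52 \right)}} = \frac{15574}{-13623} + \frac{42 - -201}{3 \frac{1}{57 + 52}} = 15574 \left(- \frac{1}{13623}\right) + \frac{42 + 201}{3 \cdot \frac{1}{109}} = - \frac{15574}{13623} + \frac{243}{3 \cdot \frac{1}{109}} = - \frac{15574}{13623} + \frac{243}{\frac{3}{109}} = - \frac{15574}{13623} + 243 \cdot \frac{109}{3} = - \frac{15574}{13623} + 8829 = \frac{120261893}{13623}$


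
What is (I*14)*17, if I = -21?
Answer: -4998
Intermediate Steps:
(I*14)*17 = -21*14*17 = -294*17 = -4998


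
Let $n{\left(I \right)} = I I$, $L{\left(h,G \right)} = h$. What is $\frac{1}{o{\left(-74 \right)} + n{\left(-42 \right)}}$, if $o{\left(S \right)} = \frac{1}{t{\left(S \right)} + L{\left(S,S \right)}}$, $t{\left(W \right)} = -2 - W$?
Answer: $\frac{2}{3527} \approx 0.00056705$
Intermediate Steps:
$n{\left(I \right)} = I^{2}$
$o{\left(S \right)} = - \frac{1}{2}$ ($o{\left(S \right)} = \frac{1}{\left(-2 - S\right) + S} = \frac{1}{-2} = - \frac{1}{2}$)
$\frac{1}{o{\left(-74 \right)} + n{\left(-42 \right)}} = \frac{1}{- \frac{1}{2} + \left(-42\right)^{2}} = \frac{1}{- \frac{1}{2} + 1764} = \frac{1}{\frac{3527}{2}} = \frac{2}{3527}$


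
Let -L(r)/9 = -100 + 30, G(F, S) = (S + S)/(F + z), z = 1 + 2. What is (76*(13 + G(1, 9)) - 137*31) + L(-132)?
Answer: -2287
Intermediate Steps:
z = 3
G(F, S) = 2*S/(3 + F) (G(F, S) = (S + S)/(F + 3) = (2*S)/(3 + F) = 2*S/(3 + F))
L(r) = 630 (L(r) = -9*(-100 + 30) = -9*(-70) = 630)
(76*(13 + G(1, 9)) - 137*31) + L(-132) = (76*(13 + 2*9/(3 + 1)) - 137*31) + 630 = (76*(13 + 2*9/4) - 4247) + 630 = (76*(13 + 2*9*(1/4)) - 4247) + 630 = (76*(13 + 9/2) - 4247) + 630 = (76*(35/2) - 4247) + 630 = (1330 - 4247) + 630 = -2917 + 630 = -2287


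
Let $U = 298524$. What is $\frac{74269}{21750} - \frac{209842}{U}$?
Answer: $\frac{25297436}{9328875} \approx 2.7117$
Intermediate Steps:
$\frac{74269}{21750} - \frac{209842}{U} = \frac{74269}{21750} - \frac{209842}{298524} = 74269 \cdot \frac{1}{21750} - \frac{104921}{149262} = \frac{2561}{750} - \frac{104921}{149262} = \frac{25297436}{9328875}$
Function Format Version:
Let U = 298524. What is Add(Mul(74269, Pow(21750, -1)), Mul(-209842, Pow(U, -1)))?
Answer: Rational(25297436, 9328875) ≈ 2.7117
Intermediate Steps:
Add(Mul(74269, Pow(21750, -1)), Mul(-209842, Pow(U, -1))) = Add(Mul(74269, Pow(21750, -1)), Mul(-209842, Pow(298524, -1))) = Add(Mul(74269, Rational(1, 21750)), Mul(-209842, Rational(1, 298524))) = Add(Rational(2561, 750), Rational(-104921, 149262)) = Rational(25297436, 9328875)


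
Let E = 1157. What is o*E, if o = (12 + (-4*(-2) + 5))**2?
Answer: 723125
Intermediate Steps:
o = 625 (o = (12 + (8 + 5))**2 = (12 + 13)**2 = 25**2 = 625)
o*E = 625*1157 = 723125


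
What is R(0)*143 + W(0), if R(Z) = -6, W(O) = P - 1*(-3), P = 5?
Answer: -850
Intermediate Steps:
W(O) = 8 (W(O) = 5 - 1*(-3) = 5 + 3 = 8)
R(0)*143 + W(0) = -6*143 + 8 = -858 + 8 = -850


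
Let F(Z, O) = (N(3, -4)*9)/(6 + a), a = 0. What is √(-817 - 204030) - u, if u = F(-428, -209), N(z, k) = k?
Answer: 6 + I*√204847 ≈ 6.0 + 452.6*I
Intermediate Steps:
F(Z, O) = -6 (F(Z, O) = (-4*9)/(6 + 0) = -36/6 = -36*⅙ = -6)
u = -6
√(-817 - 204030) - u = √(-817 - 204030) - 1*(-6) = √(-204847) + 6 = I*√204847 + 6 = 6 + I*√204847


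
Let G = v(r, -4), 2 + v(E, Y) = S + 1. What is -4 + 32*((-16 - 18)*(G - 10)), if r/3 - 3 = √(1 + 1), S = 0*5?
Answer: 11964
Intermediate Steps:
S = 0
r = 9 + 3*√2 (r = 9 + 3*√(1 + 1) = 9 + 3*√2 ≈ 13.243)
v(E, Y) = -1 (v(E, Y) = -2 + (0 + 1) = -2 + 1 = -1)
G = -1
-4 + 32*((-16 - 18)*(G - 10)) = -4 + 32*((-16 - 18)*(-1 - 10)) = -4 + 32*(-34*(-11)) = -4 + 32*374 = -4 + 11968 = 11964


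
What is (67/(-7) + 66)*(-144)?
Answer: -56880/7 ≈ -8125.7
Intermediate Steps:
(67/(-7) + 66)*(-144) = (67*(-⅐) + 66)*(-144) = (-67/7 + 66)*(-144) = (395/7)*(-144) = -56880/7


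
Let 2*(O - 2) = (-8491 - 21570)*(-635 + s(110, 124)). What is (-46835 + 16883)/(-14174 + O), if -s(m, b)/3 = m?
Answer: -59904/28980521 ≈ -0.0020670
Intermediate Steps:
s(m, b) = -3*m
O = 29008869/2 (O = 2 + ((-8491 - 21570)*(-635 - 3*110))/2 = 2 + (-30061*(-635 - 330))/2 = 2 + (-30061*(-965))/2 = 2 + (1/2)*29008865 = 2 + 29008865/2 = 29008869/2 ≈ 1.4504e+7)
(-46835 + 16883)/(-14174 + O) = (-46835 + 16883)/(-14174 + 29008869/2) = -29952/28980521/2 = -29952*2/28980521 = -59904/28980521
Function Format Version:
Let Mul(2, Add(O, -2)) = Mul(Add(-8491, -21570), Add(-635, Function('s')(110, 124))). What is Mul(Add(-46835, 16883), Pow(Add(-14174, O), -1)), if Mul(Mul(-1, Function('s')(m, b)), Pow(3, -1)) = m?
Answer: Rational(-59904, 28980521) ≈ -0.0020670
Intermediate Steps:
Function('s')(m, b) = Mul(-3, m)
O = Rational(29008869, 2) (O = Add(2, Mul(Rational(1, 2), Mul(Add(-8491, -21570), Add(-635, Mul(-3, 110))))) = Add(2, Mul(Rational(1, 2), Mul(-30061, Add(-635, -330)))) = Add(2, Mul(Rational(1, 2), Mul(-30061, -965))) = Add(2, Mul(Rational(1, 2), 29008865)) = Add(2, Rational(29008865, 2)) = Rational(29008869, 2) ≈ 1.4504e+7)
Mul(Add(-46835, 16883), Pow(Add(-14174, O), -1)) = Mul(Add(-46835, 16883), Pow(Add(-14174, Rational(29008869, 2)), -1)) = Mul(-29952, Pow(Rational(28980521, 2), -1)) = Mul(-29952, Rational(2, 28980521)) = Rational(-59904, 28980521)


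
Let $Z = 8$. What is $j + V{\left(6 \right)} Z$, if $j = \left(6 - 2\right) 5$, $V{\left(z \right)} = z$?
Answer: $68$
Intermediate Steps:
$j = 20$ ($j = 4 \cdot 5 = 20$)
$j + V{\left(6 \right)} Z = 20 + 6 \cdot 8 = 20 + 48 = 68$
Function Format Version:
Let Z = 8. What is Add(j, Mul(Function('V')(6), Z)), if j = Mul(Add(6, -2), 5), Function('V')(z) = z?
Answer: 68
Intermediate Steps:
j = 20 (j = Mul(4, 5) = 20)
Add(j, Mul(Function('V')(6), Z)) = Add(20, Mul(6, 8)) = Add(20, 48) = 68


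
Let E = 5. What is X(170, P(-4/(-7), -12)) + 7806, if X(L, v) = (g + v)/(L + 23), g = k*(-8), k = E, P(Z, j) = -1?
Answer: 1506517/193 ≈ 7805.8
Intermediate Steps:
k = 5
g = -40 (g = 5*(-8) = -40)
X(L, v) = (-40 + v)/(23 + L) (X(L, v) = (-40 + v)/(L + 23) = (-40 + v)/(23 + L))
X(170, P(-4/(-7), -12)) + 7806 = (-40 - 1)/(23 + 170) + 7806 = -41/193 + 7806 = 1506517/193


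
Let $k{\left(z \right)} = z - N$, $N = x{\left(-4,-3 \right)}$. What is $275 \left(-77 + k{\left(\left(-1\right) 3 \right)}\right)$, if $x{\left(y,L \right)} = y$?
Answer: $-20900$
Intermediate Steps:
$N = -4$
$k{\left(z \right)} = 4 + z$ ($k{\left(z \right)} = z - -4 = z + 4 = 4 + z$)
$275 \left(-77 + k{\left(\left(-1\right) 3 \right)}\right) = 275 \left(-77 + \left(4 - 3\right)\right) = 275 \left(-77 + 1\right) = 275 \left(-76\right) = -20900$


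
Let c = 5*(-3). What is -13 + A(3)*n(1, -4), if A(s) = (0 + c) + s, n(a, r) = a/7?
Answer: -103/7 ≈ -14.714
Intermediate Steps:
n(a, r) = a/7 (n(a, r) = a*(⅐) = a/7)
c = -15
A(s) = -15 + s (A(s) = (0 - 15) + s = -15 + s)
-13 + A(3)*n(1, -4) = -13 + (-15 + 3)*((⅐)*1) = -13 - 12*⅐ = -13 - 12/7 = -103/7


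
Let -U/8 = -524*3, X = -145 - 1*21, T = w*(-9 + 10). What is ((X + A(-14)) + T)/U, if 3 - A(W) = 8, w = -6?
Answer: -59/4192 ≈ -0.014074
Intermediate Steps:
T = -6 (T = -6*(-9 + 10) = -6*1 = -6)
A(W) = -5 (A(W) = 3 - 1*8 = 3 - 8 = -5)
X = -166 (X = -145 - 21 = -166)
U = 12576 (U = -(-4192)*3 = -8*(-1572) = 12576)
((X + A(-14)) + T)/U = ((-166 - 5) - 6)/12576 = (-171 - 6)*(1/12576) = -177*1/12576 = -59/4192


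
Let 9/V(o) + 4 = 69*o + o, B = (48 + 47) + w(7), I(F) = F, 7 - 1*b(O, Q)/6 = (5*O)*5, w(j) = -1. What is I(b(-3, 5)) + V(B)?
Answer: 1078467/2192 ≈ 492.00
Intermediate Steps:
b(O, Q) = 42 - 150*O (b(O, Q) = 42 - 6*5*O*5 = 42 - 150*O)
B = 94 (B = (48 + 47) - 1 = 95 - 1 = 94)
V(o) = 9/(-4 + 70*o) (V(o) = 9/(-4 + (69*o + o)) = 9/(-4 + 70*o))
I(b(-3, 5)) + V(B) = (42 - 150*(-3)) + 9/(2*(-2 + 35*94)) = (42 + 450) + 9/(2*(-2 + 3290)) = 492 + (9/2)/3288 = 492 + (9/2)*(1/3288) = 492 + 3/2192 = 1078467/2192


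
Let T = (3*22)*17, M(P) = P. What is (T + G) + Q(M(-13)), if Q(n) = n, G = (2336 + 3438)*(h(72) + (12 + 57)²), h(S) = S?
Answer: 27906851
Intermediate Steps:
G = 27905742 (G = (2336 + 3438)*(72 + (12 + 57)²) = 5774*(72 + 69²) = 5774*(72 + 4761) = 5774*4833 = 27905742)
T = 1122 (T = 66*17 = 1122)
(T + G) + Q(M(-13)) = (1122 + 27905742) - 13 = 27906864 - 13 = 27906851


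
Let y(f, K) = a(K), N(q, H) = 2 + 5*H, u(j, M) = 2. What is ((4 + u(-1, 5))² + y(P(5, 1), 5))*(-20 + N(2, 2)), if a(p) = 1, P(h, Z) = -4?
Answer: -296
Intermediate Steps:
y(f, K) = 1
((4 + u(-1, 5))² + y(P(5, 1), 5))*(-20 + N(2, 2)) = ((4 + 2)² + 1)*(-20 + (2 + 5*2)) = (6² + 1)*(-20 + (2 + 10)) = (36 + 1)*(-20 + 12) = 37*(-8) = -296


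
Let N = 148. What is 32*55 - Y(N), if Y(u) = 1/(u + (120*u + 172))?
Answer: 31820799/18080 ≈ 1760.0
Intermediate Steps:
Y(u) = 1/(172 + 121*u) (Y(u) = 1/(u + (172 + 120*u)) = 1/(172 + 121*u))
32*55 - Y(N) = 32*55 - 1/(172 + 121*148) = 1760 - 1/(172 + 17908) = 1760 - 1/18080 = 31820799/18080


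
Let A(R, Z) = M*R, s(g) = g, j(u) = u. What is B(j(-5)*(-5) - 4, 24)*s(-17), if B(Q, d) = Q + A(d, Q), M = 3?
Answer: -1581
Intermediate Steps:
A(R, Z) = 3*R
B(Q, d) = Q + 3*d
B(j(-5)*(-5) - 4, 24)*s(-17) = ((-5*(-5) - 4) + 3*24)*(-17) = ((25 - 4) + 72)*(-17) = (21 + 72)*(-17) = 93*(-17) = -1581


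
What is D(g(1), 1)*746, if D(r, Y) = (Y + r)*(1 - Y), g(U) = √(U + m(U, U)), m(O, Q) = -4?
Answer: 0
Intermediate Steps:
g(U) = √(-4 + U) (g(U) = √(U - 4) = √(-4 + U))
D(r, Y) = (1 - Y)*(Y + r)
D(g(1), 1)*746 = (1 + √(-4 + 1) - 1*1² - 1*1*√(-4 + 1))*746 = (1 + √(-3) - 1*1 - 1*1*√(-3))*746 = (1 + I*√3 - 1 - 1*1*I*√3)*746 = (1 + I*√3 - 1 - I*√3)*746 = 0*746 = 0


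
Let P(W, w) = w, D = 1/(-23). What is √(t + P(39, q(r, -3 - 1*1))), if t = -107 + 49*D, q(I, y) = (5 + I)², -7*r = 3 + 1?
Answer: I*√2320401/161 ≈ 9.4614*I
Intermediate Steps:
D = -1/23 ≈ -0.043478
r = -4/7 (r = -(3 + 1)/7 = -⅐*4 = -4/7 ≈ -0.57143)
t = -2510/23 (t = -107 + 49*(-1/23) = -107 - 49/23 = -2510/23 ≈ -109.13)
√(t + P(39, q(r, -3 - 1*1))) = √(-2510/23 + (5 - 4/7)²) = √(-2510/23 + (31/7)²) = √(-2510/23 + 961/49) = √(-100887/1127) = I*√2320401/161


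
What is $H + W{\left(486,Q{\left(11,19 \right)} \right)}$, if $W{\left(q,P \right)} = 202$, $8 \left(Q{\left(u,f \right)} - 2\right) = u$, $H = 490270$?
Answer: $490472$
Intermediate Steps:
$Q{\left(u,f \right)} = 2 + \frac{u}{8}$
$H + W{\left(486,Q{\left(11,19 \right)} \right)} = 490270 + 202 = 490472$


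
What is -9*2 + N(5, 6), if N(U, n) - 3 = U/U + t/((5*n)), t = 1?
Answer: -419/30 ≈ -13.967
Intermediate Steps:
N(U, n) = 4 + 1/(5*n) (N(U, n) = 3 + (U/U + 1/(5*n)) = 3 + (1 + 1*(1/(5*n))) = 3 + (1 + 1/(5*n)) = 4 + 1/(5*n))
-9*2 + N(5, 6) = -9*2 + (4 + (1/5)/6) = -18 + (4 + (1/5)*(1/6)) = -18 + (4 + 1/30) = -18 + 121/30 = -419/30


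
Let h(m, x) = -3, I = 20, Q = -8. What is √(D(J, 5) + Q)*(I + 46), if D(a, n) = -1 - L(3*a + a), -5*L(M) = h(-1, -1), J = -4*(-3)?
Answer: 264*I*√15/5 ≈ 204.49*I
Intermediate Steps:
J = 12
L(M) = ⅗ (L(M) = -⅕*(-3) = ⅗)
D(a, n) = -8/5 (D(a, n) = -1 - 1*⅗ = -1 - ⅗ = -8/5)
√(D(J, 5) + Q)*(I + 46) = √(-8/5 - 8)*(20 + 46) = √(-48/5)*66 = (4*I*√15/5)*66 = 264*I*√15/5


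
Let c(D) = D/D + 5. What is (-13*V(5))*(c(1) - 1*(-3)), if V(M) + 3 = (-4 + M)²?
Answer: 234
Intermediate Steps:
c(D) = 6 (c(D) = 1 + 5 = 6)
V(M) = -3 + (-4 + M)²
(-13*V(5))*(c(1) - 1*(-3)) = (-13*(-3 + (-4 + 5)²))*(6 - 1*(-3)) = (-13*(-3 + 1²))*(6 + 3) = -13*(-3 + 1)*9 = -13*(-2)*9 = 26*9 = 234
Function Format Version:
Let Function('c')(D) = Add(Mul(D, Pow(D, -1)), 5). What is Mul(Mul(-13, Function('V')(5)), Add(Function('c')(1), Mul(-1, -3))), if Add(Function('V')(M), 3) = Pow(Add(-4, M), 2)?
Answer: 234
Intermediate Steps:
Function('c')(D) = 6 (Function('c')(D) = Add(1, 5) = 6)
Function('V')(M) = Add(-3, Pow(Add(-4, M), 2))
Mul(Mul(-13, Function('V')(5)), Add(Function('c')(1), Mul(-1, -3))) = Mul(Mul(-13, Add(-3, Pow(Add(-4, 5), 2))), Add(6, Mul(-1, -3))) = Mul(Mul(-13, Add(-3, Pow(1, 2))), Add(6, 3)) = Mul(Mul(-13, Add(-3, 1)), 9) = Mul(Mul(-13, -2), 9) = Mul(26, 9) = 234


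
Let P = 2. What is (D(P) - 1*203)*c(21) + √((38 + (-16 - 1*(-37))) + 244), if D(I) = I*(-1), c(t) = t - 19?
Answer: -410 + √303 ≈ -392.59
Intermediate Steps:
c(t) = -19 + t
D(I) = -I
(D(P) - 1*203)*c(21) + √((38 + (-16 - 1*(-37))) + 244) = (-1*2 - 1*203)*(-19 + 21) + √((38 + (-16 - 1*(-37))) + 244) = (-2 - 203)*2 + √((38 + (-16 + 37)) + 244) = -205*2 + √((38 + 21) + 244) = -410 + √(59 + 244) = -410 + √303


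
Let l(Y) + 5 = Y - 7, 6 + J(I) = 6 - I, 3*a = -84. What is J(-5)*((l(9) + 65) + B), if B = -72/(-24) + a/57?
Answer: 18385/57 ≈ 322.54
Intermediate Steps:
a = -28 (a = (1/3)*(-84) = -28)
J(I) = -I (J(I) = -6 + (6 - I) = -I)
l(Y) = -12 + Y (l(Y) = -5 + (Y - 7) = -5 + (-7 + Y) = -12 + Y)
B = 143/57 (B = -72/(-24) - 28/57 = -72*(-1/24) - 28*1/57 = 3 - 28/57 = 143/57 ≈ 2.5088)
J(-5)*((l(9) + 65) + B) = (-1*(-5))*(((-12 + 9) + 65) + 143/57) = 5*((-3 + 65) + 143/57) = 5*(62 + 143/57) = 5*(3677/57) = 18385/57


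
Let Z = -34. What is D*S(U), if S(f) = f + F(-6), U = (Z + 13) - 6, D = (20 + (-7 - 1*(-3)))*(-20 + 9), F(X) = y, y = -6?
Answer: 5808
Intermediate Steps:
F(X) = -6
D = -176 (D = (20 + (-7 + 3))*(-11) = (20 - 4)*(-11) = 16*(-11) = -176)
U = -27 (U = (-34 + 13) - 6 = -21 - 6 = -27)
S(f) = -6 + f (S(f) = f - 6 = -6 + f)
D*S(U) = -176*(-6 - 27) = -176*(-33) = 5808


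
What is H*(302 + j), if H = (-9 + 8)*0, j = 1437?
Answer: 0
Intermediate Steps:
H = 0 (H = -1*0 = 0)
H*(302 + j) = 0*(302 + 1437) = 0*1739 = 0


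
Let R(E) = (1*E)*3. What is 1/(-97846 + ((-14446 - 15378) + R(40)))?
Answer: -1/127550 ≈ -7.8401e-6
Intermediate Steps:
R(E) = 3*E (R(E) = E*3 = 3*E)
1/(-97846 + ((-14446 - 15378) + R(40))) = 1/(-97846 + ((-14446 - 15378) + 3*40)) = 1/(-97846 + (-29824 + 120)) = 1/(-97846 - 29704) = 1/(-127550) = -1/127550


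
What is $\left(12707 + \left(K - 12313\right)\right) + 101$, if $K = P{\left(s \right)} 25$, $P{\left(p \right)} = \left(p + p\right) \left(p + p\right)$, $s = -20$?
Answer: $40495$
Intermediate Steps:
$P{\left(p \right)} = 4 p^{2}$ ($P{\left(p \right)} = 2 p 2 p = 4 p^{2}$)
$K = 40000$ ($K = 4 \left(-20\right)^{2} \cdot 25 = 4 \cdot 400 \cdot 25 = 1600 \cdot 25 = 40000$)
$\left(12707 + \left(K - 12313\right)\right) + 101 = \left(12707 + \left(40000 - 12313\right)\right) + 101 = \left(12707 + 27687\right) + 101 = 40394 + 101 = 40495$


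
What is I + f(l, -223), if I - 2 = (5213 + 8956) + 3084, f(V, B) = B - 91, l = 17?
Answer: 16941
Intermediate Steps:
f(V, B) = -91 + B
I = 17255 (I = 2 + ((5213 + 8956) + 3084) = 2 + (14169 + 3084) = 2 + 17253 = 17255)
I + f(l, -223) = 17255 + (-91 - 223) = 17255 - 314 = 16941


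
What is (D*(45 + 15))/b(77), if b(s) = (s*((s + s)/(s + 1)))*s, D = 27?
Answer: 63180/456533 ≈ 0.13839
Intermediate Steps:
b(s) = 2*s**3/(1 + s) (b(s) = (s*((2*s)/(1 + s)))*s = (s*(2*s/(1 + s)))*s = (2*s**2/(1 + s))*s = 2*s**3/(1 + s))
(D*(45 + 15))/b(77) = (27*(45 + 15))/((2*77**3/(1 + 77))) = (27*60)/((2*456533/78)) = 1620/((2*456533*(1/78))) = 1620/(456533/39) = 1620*(39/456533) = 63180/456533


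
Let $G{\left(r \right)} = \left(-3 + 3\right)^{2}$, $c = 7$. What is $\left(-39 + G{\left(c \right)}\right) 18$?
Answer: $-702$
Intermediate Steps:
$G{\left(r \right)} = 0$ ($G{\left(r \right)} = 0^{2} = 0$)
$\left(-39 + G{\left(c \right)}\right) 18 = \left(-39 + 0\right) 18 = \left(-39\right) 18 = -702$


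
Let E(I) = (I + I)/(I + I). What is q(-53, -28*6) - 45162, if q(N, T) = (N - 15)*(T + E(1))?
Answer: -33806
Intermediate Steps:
E(I) = 1 (E(I) = (2*I)/((2*I)) = (2*I)*(1/(2*I)) = 1)
q(N, T) = (1 + T)*(-15 + N) (q(N, T) = (N - 15)*(T + 1) = (-15 + N)*(1 + T) = (1 + T)*(-15 + N))
q(-53, -28*6) - 45162 = (-15 - 53 - (-420)*6 - (-1484)*6) - 45162 = (-15 - 53 - 15*(-168) - 53*(-168)) - 45162 = (-15 - 53 + 2520 + 8904) - 45162 = 11356 - 45162 = -33806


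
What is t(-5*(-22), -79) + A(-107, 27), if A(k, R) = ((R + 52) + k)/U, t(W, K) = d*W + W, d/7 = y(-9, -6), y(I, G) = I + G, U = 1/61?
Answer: -13148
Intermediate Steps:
U = 1/61 ≈ 0.016393
y(I, G) = G + I
d = -105 (d = 7*(-6 - 9) = 7*(-15) = -105)
t(W, K) = -104*W (t(W, K) = -105*W + W = -104*W)
A(k, R) = 3172 + 61*R + 61*k (A(k, R) = ((R + 52) + k)/(1/61) = ((52 + R) + k)*61 = (52 + R + k)*61 = 3172 + 61*R + 61*k)
t(-5*(-22), -79) + A(-107, 27) = -(-520)*(-22) + (3172 + 61*27 + 61*(-107)) = -104*110 + (3172 + 1647 - 6527) = -11440 - 1708 = -13148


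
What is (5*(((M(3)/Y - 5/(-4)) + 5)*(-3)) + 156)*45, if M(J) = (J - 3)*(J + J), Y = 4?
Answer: 11205/4 ≈ 2801.3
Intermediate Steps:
M(J) = 2*J*(-3 + J) (M(J) = (-3 + J)*(2*J) = 2*J*(-3 + J))
(5*(((M(3)/Y - 5/(-4)) + 5)*(-3)) + 156)*45 = (5*((((2*3*(-3 + 3))/4 - 5/(-4)) + 5)*(-3)) + 156)*45 = (5*((((2*3*0)*(¼) - 5*(-¼)) + 5)*(-3)) + 156)*45 = (5*(((0*(¼) + 5/4) + 5)*(-3)) + 156)*45 = (5*(((0 + 5/4) + 5)*(-3)) + 156)*45 = (5*((5/4 + 5)*(-3)) + 156)*45 = (5*((25/4)*(-3)) + 156)*45 = (5*(-75/4) + 156)*45 = (-375/4 + 156)*45 = (249/4)*45 = 11205/4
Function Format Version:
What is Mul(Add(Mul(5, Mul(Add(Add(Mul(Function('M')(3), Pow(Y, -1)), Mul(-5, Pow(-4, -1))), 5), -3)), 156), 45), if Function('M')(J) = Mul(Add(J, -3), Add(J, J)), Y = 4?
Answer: Rational(11205, 4) ≈ 2801.3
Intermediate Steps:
Function('M')(J) = Mul(2, J, Add(-3, J)) (Function('M')(J) = Mul(Add(-3, J), Mul(2, J)) = Mul(2, J, Add(-3, J)))
Mul(Add(Mul(5, Mul(Add(Add(Mul(Function('M')(3), Pow(Y, -1)), Mul(-5, Pow(-4, -1))), 5), -3)), 156), 45) = Mul(Add(Mul(5, Mul(Add(Add(Mul(Mul(2, 3, Add(-3, 3)), Pow(4, -1)), Mul(-5, Pow(-4, -1))), 5), -3)), 156), 45) = Mul(Add(Mul(5, Mul(Add(Add(Mul(Mul(2, 3, 0), Rational(1, 4)), Mul(-5, Rational(-1, 4))), 5), -3)), 156), 45) = Mul(Add(Mul(5, Mul(Add(Add(Mul(0, Rational(1, 4)), Rational(5, 4)), 5), -3)), 156), 45) = Mul(Add(Mul(5, Mul(Add(Add(0, Rational(5, 4)), 5), -3)), 156), 45) = Mul(Add(Mul(5, Mul(Add(Rational(5, 4), 5), -3)), 156), 45) = Mul(Add(Mul(5, Mul(Rational(25, 4), -3)), 156), 45) = Mul(Add(Mul(5, Rational(-75, 4)), 156), 45) = Mul(Add(Rational(-375, 4), 156), 45) = Mul(Rational(249, 4), 45) = Rational(11205, 4)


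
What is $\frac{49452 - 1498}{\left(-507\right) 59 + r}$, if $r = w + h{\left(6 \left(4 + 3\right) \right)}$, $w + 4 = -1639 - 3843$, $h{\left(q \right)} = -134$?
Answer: $- \frac{47954}{35533} \approx -1.3496$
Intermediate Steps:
$w = -5486$ ($w = -4 - 5482 = -5486$)
$r = -5620$ ($r = -5486 - 134 = -5620$)
$\frac{49452 - 1498}{\left(-507\right) 59 + r} = \frac{49452 - 1498}{\left(-507\right) 59 - 5620} = \frac{47954}{-29913 - 5620} = \frac{47954}{-35533} = 47954 \left(- \frac{1}{35533}\right) = - \frac{47954}{35533}$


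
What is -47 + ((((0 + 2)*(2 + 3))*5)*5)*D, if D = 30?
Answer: 7453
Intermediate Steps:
-47 + ((((0 + 2)*(2 + 3))*5)*5)*D = -47 + ((((0 + 2)*(2 + 3))*5)*5)*30 = -47 + (((2*5)*5)*5)*30 = -47 + ((10*5)*5)*30 = -47 + (50*5)*30 = -47 + 250*30 = -47 + 7500 = 7453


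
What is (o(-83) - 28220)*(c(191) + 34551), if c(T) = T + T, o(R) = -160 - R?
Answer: -988499101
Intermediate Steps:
c(T) = 2*T
(o(-83) - 28220)*(c(191) + 34551) = ((-160 - 1*(-83)) - 28220)*(2*191 + 34551) = ((-160 + 83) - 28220)*(382 + 34551) = (-77 - 28220)*34933 = -28297*34933 = -988499101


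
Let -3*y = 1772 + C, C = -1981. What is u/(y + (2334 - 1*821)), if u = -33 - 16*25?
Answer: -1299/4748 ≈ -0.27359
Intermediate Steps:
u = -433 (u = -33 - 400 = -433)
y = 209/3 (y = -(1772 - 1981)/3 = -⅓*(-209) = 209/3 ≈ 69.667)
u/(y + (2334 - 1*821)) = -433/(209/3 + (2334 - 1*821)) = -433/(209/3 + (2334 - 821)) = -433/(209/3 + 1513) = -433/4748/3 = -433*3/4748 = -1299/4748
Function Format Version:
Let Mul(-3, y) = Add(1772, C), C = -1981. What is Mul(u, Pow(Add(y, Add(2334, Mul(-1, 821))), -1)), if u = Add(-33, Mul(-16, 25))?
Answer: Rational(-1299, 4748) ≈ -0.27359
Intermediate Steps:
u = -433 (u = Add(-33, -400) = -433)
y = Rational(209, 3) (y = Mul(Rational(-1, 3), Add(1772, -1981)) = Mul(Rational(-1, 3), -209) = Rational(209, 3) ≈ 69.667)
Mul(u, Pow(Add(y, Add(2334, Mul(-1, 821))), -1)) = Mul(-433, Pow(Add(Rational(209, 3), Add(2334, Mul(-1, 821))), -1)) = Mul(-433, Pow(Add(Rational(209, 3), Add(2334, -821)), -1)) = Mul(-433, Pow(Add(Rational(209, 3), 1513), -1)) = Mul(-433, Pow(Rational(4748, 3), -1)) = Mul(-433, Rational(3, 4748)) = Rational(-1299, 4748)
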